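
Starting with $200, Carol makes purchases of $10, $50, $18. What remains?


Add up expenses:
$10 + $50 + $18 = $78
Subtract from budget:
$200 - $78 = $122

$122


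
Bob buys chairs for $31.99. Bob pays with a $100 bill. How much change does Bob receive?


Start with the amount paid:
$100
Subtract the price:
$100 - $31.99 = $68.01

$68.01


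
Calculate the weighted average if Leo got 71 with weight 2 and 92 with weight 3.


Weighted sum:
2 x 71 + 3 x 92 = 418
Total weight:
2 + 3 = 5
Weighted average:
418 / 5 = 83.6

83.6


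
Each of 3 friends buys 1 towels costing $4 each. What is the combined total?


Cost per person:
1 x $4 = $4
Group total:
3 x $4 = $12

$12


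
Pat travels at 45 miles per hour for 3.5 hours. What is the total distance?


Use the formula: distance = speed x time
Speed = 45 mph, Time = 3.5 hours
45 x 3.5 = 157.5 miles

157.5 miles


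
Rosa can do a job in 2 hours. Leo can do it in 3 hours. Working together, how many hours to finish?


Rosa's rate: 1/2 of the job per hour
Leo's rate: 1/3 of the job per hour
Combined rate: 1/2 + 1/3 = 5/6 per hour
Time = 1 / (5/6) = 6/5 = 1.2 hours

1.2 hours


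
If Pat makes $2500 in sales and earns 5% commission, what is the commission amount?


Convert rate to decimal:
5% = 0.05
Multiply by sales:
$2500 x 0.05 = $125

$125


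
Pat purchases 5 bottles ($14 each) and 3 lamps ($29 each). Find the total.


Cost of bottles:
5 x $14 = $70
Cost of lamps:
3 x $29 = $87
Add both:
$70 + $87 = $157

$157


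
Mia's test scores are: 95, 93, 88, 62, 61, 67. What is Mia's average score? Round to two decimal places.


Add the scores:
95 + 93 + 88 + 62 + 61 + 67 = 466
Divide by the number of tests:
466 / 6 = 77.6666... ≈ 77.67

77.67


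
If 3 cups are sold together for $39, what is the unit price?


Total cost: $39
Number of items: 3
Unit price: $39 / 3 = $13

$13


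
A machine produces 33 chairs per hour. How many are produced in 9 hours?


Production rate: 33 chairs per hour
Time: 9 hours
Total: 33 x 9 = 297 chairs

297 chairs


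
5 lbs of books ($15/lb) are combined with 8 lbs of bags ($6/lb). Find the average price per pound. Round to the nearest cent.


Cost of books:
5 x $15 = $75
Cost of bags:
8 x $6 = $48
Total cost: $75 + $48 = $123
Total weight: 13 lbs
Average: $123 / 13 = $9.4615... ≈ $9.46/lb

$9.46/lb


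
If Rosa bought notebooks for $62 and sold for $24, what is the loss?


Selling price = $24
Cost price = $62
Loss = cost price - selling price:
Loss = $62 - $24 = $38

$38


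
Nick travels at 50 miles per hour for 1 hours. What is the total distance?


Use the formula: distance = speed x time
Speed = 50 mph, Time = 1 hours
50 x 1 = 50 miles

50 miles


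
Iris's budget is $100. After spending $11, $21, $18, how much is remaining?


Add up expenses:
$11 + $21 + $18 = $50
Subtract from budget:
$100 - $50 = $50

$50


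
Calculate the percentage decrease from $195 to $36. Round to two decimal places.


Find the absolute change:
|36 - 195| = 159
Divide by original and multiply by 100:
159 / 195 x 100 = 81.5384...% ≈ 81.54%

81.54%


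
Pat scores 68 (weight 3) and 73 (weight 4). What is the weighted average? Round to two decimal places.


Weighted sum:
3 x 68 + 4 x 73 = 496
Total weight:
3 + 4 = 7
Weighted average:
496 / 7 = 70.8571... ≈ 70.86

70.86


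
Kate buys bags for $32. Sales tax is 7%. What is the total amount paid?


Calculate the tax:
7% of $32 = $2.24
Add tax to price:
$32 + $2.24 = $34.24

$34.24


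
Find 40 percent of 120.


Convert percentage to decimal:
40% = 0.4
Multiply:
120 x 0.4 = 48

48


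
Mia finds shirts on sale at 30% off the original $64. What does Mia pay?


Calculate the discount amount:
30% of $64 = $19.20
Subtract from original:
$64 - $19.20 = $44.80

$44.80


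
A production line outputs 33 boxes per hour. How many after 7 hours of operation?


Production rate: 33 boxes per hour
Time: 7 hours
Total: 33 x 7 = 231 boxes

231 boxes


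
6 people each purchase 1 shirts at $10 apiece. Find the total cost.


Cost per person:
1 x $10 = $10
Group total:
6 x $10 = $60

$60


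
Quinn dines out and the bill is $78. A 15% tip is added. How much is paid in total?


Calculate the tip:
15% of $78 = $11.70
Add tip to meal cost:
$78 + $11.70 = $89.70

$89.70


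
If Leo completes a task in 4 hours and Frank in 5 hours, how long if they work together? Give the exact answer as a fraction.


Leo's rate: 1/4 of the job per hour
Frank's rate: 1/5 of the job per hour
Combined rate: 1/4 + 1/5 = 9/20 per hour
Time = 1 / (9/20) = 20/9 hours (≈ 2.22 hours)

20/9 hours


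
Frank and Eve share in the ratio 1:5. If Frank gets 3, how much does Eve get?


Find the multiplier:
3 / 1 = 3
Apply to Eve's share:
5 x 3 = 15

15


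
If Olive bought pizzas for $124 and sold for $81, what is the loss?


Selling price = $81
Cost price = $124
Loss = cost price - selling price:
Loss = $124 - $81 = $43

$43


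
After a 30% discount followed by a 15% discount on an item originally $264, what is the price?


First discount:
30% of $264 = $79.20
Price after first discount:
$264 - $79.20 = $184.80
Second discount:
15% of $184.80 = $27.72
Final price:
$184.80 - $27.72 = $157.08

$157.08


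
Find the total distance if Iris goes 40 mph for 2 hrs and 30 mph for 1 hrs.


Leg 1 distance:
40 x 2 = 80 miles
Leg 2 distance:
30 x 1 = 30 miles
Total distance:
80 + 30 = 110 miles

110 miles


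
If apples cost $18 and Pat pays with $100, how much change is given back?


Start with the amount paid:
$100
Subtract the price:
$100 - $18 = $82

$82


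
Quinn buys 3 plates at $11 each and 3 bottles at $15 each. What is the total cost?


Cost of plates:
3 x $11 = $33
Cost of bottles:
3 x $15 = $45
Add both:
$33 + $45 = $78

$78


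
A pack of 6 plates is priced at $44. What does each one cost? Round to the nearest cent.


Total cost: $44
Number of items: 6
Unit price: $44 / 6 = $7.3333... ≈ $7.33

$7.33


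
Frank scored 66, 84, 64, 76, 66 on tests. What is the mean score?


Add the scores:
66 + 84 + 64 + 76 + 66 = 356
Divide by the number of tests:
356 / 5 = 71.2

71.2


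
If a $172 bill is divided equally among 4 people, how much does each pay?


Total bill: $172
Number of people: 4
Each pays: $172 / 4 = $43

$43


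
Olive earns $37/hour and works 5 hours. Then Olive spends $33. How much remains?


Calculate earnings:
5 x $37 = $185
Subtract spending:
$185 - $33 = $152

$152


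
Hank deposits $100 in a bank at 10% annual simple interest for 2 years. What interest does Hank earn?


Use the formula I = P x R x T / 100
P x R x T = 100 x 10 x 2 = 2000
I = 2000 / 100 = $20

$20


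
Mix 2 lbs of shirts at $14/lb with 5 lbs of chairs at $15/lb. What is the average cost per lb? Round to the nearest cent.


Cost of shirts:
2 x $14 = $28
Cost of chairs:
5 x $15 = $75
Total cost: $28 + $75 = $103
Total weight: 7 lbs
Average: $103 / 7 = $14.7142... ≈ $14.71/lb

$14.71/lb


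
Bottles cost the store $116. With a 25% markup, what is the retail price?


Calculate the markup amount:
25% of $116 = $29
Add to cost:
$116 + $29 = $145

$145


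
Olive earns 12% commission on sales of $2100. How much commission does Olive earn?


Convert rate to decimal:
12% = 0.12
Multiply by sales:
$2100 x 0.12 = $252

$252


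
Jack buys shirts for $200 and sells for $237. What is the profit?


Selling price = $237
Cost price = $200
Profit = selling price - cost price:
Profit = $237 - $200 = $37

$37


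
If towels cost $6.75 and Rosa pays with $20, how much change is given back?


Start with the amount paid:
$20
Subtract the price:
$20 - $6.75 = $13.25

$13.25


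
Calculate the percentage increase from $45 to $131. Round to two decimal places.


Find the absolute change:
|131 - 45| = 86
Divide by original and multiply by 100:
86 / 45 x 100 = 191.1111...% ≈ 191.11%

191.11%


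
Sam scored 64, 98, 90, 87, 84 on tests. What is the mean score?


Add the scores:
64 + 98 + 90 + 87 + 84 = 423
Divide by the number of tests:
423 / 5 = 84.6

84.6


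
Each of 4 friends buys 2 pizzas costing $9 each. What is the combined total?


Cost per person:
2 x $9 = $18
Group total:
4 x $18 = $72

$72


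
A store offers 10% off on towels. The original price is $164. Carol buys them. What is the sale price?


Calculate the discount amount:
10% of $164 = $16.40
Subtract from original:
$164 - $16.40 = $147.60

$147.60


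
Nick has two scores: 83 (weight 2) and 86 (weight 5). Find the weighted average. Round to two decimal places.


Weighted sum:
2 x 83 + 5 x 86 = 596
Total weight:
2 + 5 = 7
Weighted average:
596 / 7 = 85.1428... ≈ 85.14

85.14


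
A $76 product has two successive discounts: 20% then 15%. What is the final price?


First discount:
20% of $76 = $15.20
Price after first discount:
$76 - $15.20 = $60.80
Second discount:
15% of $60.80 = $9.12
Final price:
$60.80 - $9.12 = $51.68

$51.68


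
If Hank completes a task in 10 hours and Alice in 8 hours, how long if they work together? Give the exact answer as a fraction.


Hank's rate: 1/10 of the job per hour
Alice's rate: 1/8 of the job per hour
Combined rate: 1/10 + 1/8 = 9/40 per hour
Time = 1 / (9/40) = 40/9 hours (≈ 4.44 hours)

40/9 hours


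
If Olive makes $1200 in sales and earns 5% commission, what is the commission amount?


Convert rate to decimal:
5% = 0.05
Multiply by sales:
$1200 x 0.05 = $60

$60


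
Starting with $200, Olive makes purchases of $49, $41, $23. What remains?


Add up expenses:
$49 + $41 + $23 = $113
Subtract from budget:
$200 - $113 = $87

$87


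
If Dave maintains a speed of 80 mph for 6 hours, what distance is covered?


Use the formula: distance = speed x time
Speed = 80 mph, Time = 6 hours
80 x 6 = 480 miles

480 miles


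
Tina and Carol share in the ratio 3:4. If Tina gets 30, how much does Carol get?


Find the multiplier:
30 / 3 = 10
Apply to Carol's share:
4 x 10 = 40

40


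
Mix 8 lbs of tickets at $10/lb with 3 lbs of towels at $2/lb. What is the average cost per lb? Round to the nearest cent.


Cost of tickets:
8 x $10 = $80
Cost of towels:
3 x $2 = $6
Total cost: $80 + $6 = $86
Total weight: 11 lbs
Average: $86 / 11 = $7.8181... ≈ $7.82/lb

$7.82/lb


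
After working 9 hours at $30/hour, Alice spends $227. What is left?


Calculate earnings:
9 x $30 = $270
Subtract spending:
$270 - $227 = $43

$43


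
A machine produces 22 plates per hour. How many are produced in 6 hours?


Production rate: 22 plates per hour
Time: 6 hours
Total: 22 x 6 = 132 plates

132 plates


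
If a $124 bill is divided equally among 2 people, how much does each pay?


Total bill: $124
Number of people: 2
Each pays: $124 / 2 = $62

$62


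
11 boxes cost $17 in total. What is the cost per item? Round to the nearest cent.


Total cost: $17
Number of items: 11
Unit price: $17 / 11 = $1.5454... ≈ $1.55

$1.55


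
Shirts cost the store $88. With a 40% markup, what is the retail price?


Calculate the markup amount:
40% of $88 = $35.20
Add to cost:
$88 + $35.20 = $123.20

$123.20


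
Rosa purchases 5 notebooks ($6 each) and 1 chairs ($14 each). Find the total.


Cost of notebooks:
5 x $6 = $30
Cost of chairs:
1 x $14 = $14
Add both:
$30 + $14 = $44

$44


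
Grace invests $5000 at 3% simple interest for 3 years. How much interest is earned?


Use the formula I = P x R x T / 100
P x R x T = 5000 x 3 x 3 = 45000
I = 45000 / 100 = $450

$450


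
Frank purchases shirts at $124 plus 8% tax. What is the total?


Calculate the tax:
8% of $124 = $9.92
Add tax to price:
$124 + $9.92 = $133.92

$133.92


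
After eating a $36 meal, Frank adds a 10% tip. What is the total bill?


Calculate the tip:
10% of $36 = $3.60
Add tip to meal cost:
$36 + $3.60 = $39.60

$39.60


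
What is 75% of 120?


Convert percentage to decimal:
75% = 0.75
Multiply:
120 x 0.75 = 90

90


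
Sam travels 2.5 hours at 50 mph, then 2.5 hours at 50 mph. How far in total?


Leg 1 distance:
50 x 2.5 = 125 miles
Leg 2 distance:
50 x 2.5 = 125 miles
Total distance:
125 + 125 = 250 miles

250 miles


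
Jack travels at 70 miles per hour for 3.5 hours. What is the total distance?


Use the formula: distance = speed x time
Speed = 70 mph, Time = 3.5 hours
70 x 3.5 = 245 miles

245 miles


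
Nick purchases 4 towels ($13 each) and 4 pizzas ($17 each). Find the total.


Cost of towels:
4 x $13 = $52
Cost of pizzas:
4 x $17 = $68
Add both:
$52 + $68 = $120

$120


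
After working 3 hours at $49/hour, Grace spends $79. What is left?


Calculate earnings:
3 x $49 = $147
Subtract spending:
$147 - $79 = $68

$68


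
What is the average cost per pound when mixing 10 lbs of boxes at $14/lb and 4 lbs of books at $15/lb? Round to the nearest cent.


Cost of boxes:
10 x $14 = $140
Cost of books:
4 x $15 = $60
Total cost: $140 + $60 = $200
Total weight: 14 lbs
Average: $200 / 14 = $14.2857... ≈ $14.29/lb

$14.29/lb


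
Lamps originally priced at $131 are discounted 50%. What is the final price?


Calculate the discount amount:
50% of $131 = $65.50
Subtract from original:
$131 - $65.50 = $65.50

$65.50


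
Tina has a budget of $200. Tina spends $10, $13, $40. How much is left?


Add up expenses:
$10 + $13 + $40 = $63
Subtract from budget:
$200 - $63 = $137

$137


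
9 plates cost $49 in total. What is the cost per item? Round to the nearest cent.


Total cost: $49
Number of items: 9
Unit price: $49 / 9 = $5.4444... ≈ $5.44

$5.44


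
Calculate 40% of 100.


Convert percentage to decimal:
40% = 0.4
Multiply:
100 x 0.4 = 40

40


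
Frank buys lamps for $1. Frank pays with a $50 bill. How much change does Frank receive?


Start with the amount paid:
$50
Subtract the price:
$50 - $1 = $49

$49


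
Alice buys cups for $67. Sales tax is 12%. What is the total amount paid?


Calculate the tax:
12% of $67 = $8.04
Add tax to price:
$67 + $8.04 = $75.04

$75.04


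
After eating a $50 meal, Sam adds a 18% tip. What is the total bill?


Calculate the tip:
18% of $50 = $9
Add tip to meal cost:
$50 + $9 = $59

$59


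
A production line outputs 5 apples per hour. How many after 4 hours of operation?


Production rate: 5 apples per hour
Time: 4 hours
Total: 5 x 4 = 20 apples

20 apples


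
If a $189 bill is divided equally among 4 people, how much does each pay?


Total bill: $189
Number of people: 4
Each pays: $189 / 4 = $47.25

$47.25


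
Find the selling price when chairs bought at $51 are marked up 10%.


Calculate the markup amount:
10% of $51 = $5.10
Add to cost:
$51 + $5.10 = $56.10

$56.10


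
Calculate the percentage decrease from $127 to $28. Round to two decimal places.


Find the absolute change:
|28 - 127| = 99
Divide by original and multiply by 100:
99 / 127 x 100 = 77.9527...% ≈ 77.95%

77.95%


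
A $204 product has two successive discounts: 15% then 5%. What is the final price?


First discount:
15% of $204 = $30.60
Price after first discount:
$204 - $30.60 = $173.40
Second discount:
5% of $173.40 = $8.67
Final price:
$173.40 - $8.67 = $164.73

$164.73


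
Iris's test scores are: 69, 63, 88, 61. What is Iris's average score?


Add the scores:
69 + 63 + 88 + 61 = 281
Divide by the number of tests:
281 / 4 = 70.25

70.25


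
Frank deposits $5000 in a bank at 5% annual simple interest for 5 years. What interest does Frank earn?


Use the formula I = P x R x T / 100
P x R x T = 5000 x 5 x 5 = 125000
I = 125000 / 100 = $1250

$1250


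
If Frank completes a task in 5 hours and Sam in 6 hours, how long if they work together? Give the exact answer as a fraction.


Frank's rate: 1/5 of the job per hour
Sam's rate: 1/6 of the job per hour
Combined rate: 1/5 + 1/6 = 11/30 per hour
Time = 1 / (11/30) = 30/11 hours (≈ 2.73 hours)

30/11 hours


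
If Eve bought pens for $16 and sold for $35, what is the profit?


Selling price = $35
Cost price = $16
Profit = selling price - cost price:
Profit = $35 - $16 = $19

$19


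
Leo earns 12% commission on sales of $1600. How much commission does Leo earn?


Convert rate to decimal:
12% = 0.12
Multiply by sales:
$1600 x 0.12 = $192

$192


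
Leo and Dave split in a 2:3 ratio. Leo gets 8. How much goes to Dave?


Find the multiplier:
8 / 2 = 4
Apply to Dave's share:
3 x 4 = 12

12


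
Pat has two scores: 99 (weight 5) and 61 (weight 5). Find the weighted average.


Weighted sum:
5 x 99 + 5 x 61 = 800
Total weight:
5 + 5 = 10
Weighted average:
800 / 10 = 80

80


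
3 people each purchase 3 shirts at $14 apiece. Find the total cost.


Cost per person:
3 x $14 = $42
Group total:
3 x $42 = $126

$126


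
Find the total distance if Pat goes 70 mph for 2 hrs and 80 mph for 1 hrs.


Leg 1 distance:
70 x 2 = 140 miles
Leg 2 distance:
80 x 1 = 80 miles
Total distance:
140 + 80 = 220 miles

220 miles


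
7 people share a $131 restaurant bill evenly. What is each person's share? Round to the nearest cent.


Total bill: $131
Number of people: 7
Each pays: $131 / 7 = $18.7142... ≈ $18.71

$18.71


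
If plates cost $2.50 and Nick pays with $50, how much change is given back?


Start with the amount paid:
$50
Subtract the price:
$50 - $2.50 = $47.50

$47.50


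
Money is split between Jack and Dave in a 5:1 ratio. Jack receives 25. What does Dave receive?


Find the multiplier:
25 / 5 = 5
Apply to Dave's share:
1 x 5 = 5

5


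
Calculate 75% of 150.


Convert percentage to decimal:
75% = 0.75
Multiply:
150 x 0.75 = 112.5

112.5


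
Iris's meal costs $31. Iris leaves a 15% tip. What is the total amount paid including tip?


Calculate the tip:
15% of $31 = $4.65
Add tip to meal cost:
$31 + $4.65 = $35.65

$35.65


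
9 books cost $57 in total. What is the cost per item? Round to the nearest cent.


Total cost: $57
Number of items: 9
Unit price: $57 / 9 = $6.3333... ≈ $6.33

$6.33


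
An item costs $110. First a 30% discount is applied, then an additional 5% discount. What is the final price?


First discount:
30% of $110 = $33
Price after first discount:
$110 - $33 = $77
Second discount:
5% of $77 = $3.85
Final price:
$77 - $3.85 = $73.15

$73.15


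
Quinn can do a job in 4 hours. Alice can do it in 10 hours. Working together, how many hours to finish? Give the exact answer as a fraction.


Quinn's rate: 1/4 of the job per hour
Alice's rate: 1/10 of the job per hour
Combined rate: 1/4 + 1/10 = 7/20 per hour
Time = 1 / (7/20) = 20/7 hours (≈ 2.86 hours)

20/7 hours


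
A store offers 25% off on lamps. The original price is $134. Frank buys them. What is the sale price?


Calculate the discount amount:
25% of $134 = $33.50
Subtract from original:
$134 - $33.50 = $100.50

$100.50


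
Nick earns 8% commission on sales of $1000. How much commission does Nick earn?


Convert rate to decimal:
8% = 0.08
Multiply by sales:
$1000 x 0.08 = $80

$80


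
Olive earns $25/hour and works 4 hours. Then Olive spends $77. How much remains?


Calculate earnings:
4 x $25 = $100
Subtract spending:
$100 - $77 = $23

$23


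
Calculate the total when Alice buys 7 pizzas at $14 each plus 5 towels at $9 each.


Cost of pizzas:
7 x $14 = $98
Cost of towels:
5 x $9 = $45
Add both:
$98 + $45 = $143

$143


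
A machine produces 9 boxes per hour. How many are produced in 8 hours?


Production rate: 9 boxes per hour
Time: 8 hours
Total: 9 x 8 = 72 boxes

72 boxes


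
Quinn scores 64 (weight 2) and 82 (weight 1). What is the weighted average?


Weighted sum:
2 x 64 + 1 x 82 = 210
Total weight:
2 + 1 = 3
Weighted average:
210 / 3 = 70

70


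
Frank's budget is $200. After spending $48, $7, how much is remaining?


Add up expenses:
$48 + $7 = $55
Subtract from budget:
$200 - $55 = $145

$145


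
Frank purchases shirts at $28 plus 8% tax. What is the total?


Calculate the tax:
8% of $28 = $2.24
Add tax to price:
$28 + $2.24 = $30.24

$30.24


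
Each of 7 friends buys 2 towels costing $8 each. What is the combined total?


Cost per person:
2 x $8 = $16
Group total:
7 x $16 = $112

$112


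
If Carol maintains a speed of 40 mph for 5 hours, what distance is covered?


Use the formula: distance = speed x time
Speed = 40 mph, Time = 5 hours
40 x 5 = 200 miles

200 miles


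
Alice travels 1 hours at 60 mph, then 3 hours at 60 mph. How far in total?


Leg 1 distance:
60 x 1 = 60 miles
Leg 2 distance:
60 x 3 = 180 miles
Total distance:
60 + 180 = 240 miles

240 miles


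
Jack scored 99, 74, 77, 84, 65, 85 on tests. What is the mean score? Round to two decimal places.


Add the scores:
99 + 74 + 77 + 84 + 65 + 85 = 484
Divide by the number of tests:
484 / 6 = 80.6666... ≈ 80.67

80.67


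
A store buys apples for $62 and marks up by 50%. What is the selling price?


Calculate the markup amount:
50% of $62 = $31
Add to cost:
$62 + $31 = $93

$93


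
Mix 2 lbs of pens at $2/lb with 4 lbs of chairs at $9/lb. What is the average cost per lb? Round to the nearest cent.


Cost of pens:
2 x $2 = $4
Cost of chairs:
4 x $9 = $36
Total cost: $4 + $36 = $40
Total weight: 6 lbs
Average: $40 / 6 = $6.6666... ≈ $6.67/lb

$6.67/lb


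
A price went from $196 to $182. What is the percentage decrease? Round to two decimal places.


Find the absolute change:
|182 - 196| = 14
Divide by original and multiply by 100:
14 / 196 x 100 = 7.1428...% ≈ 7.14%

7.14%


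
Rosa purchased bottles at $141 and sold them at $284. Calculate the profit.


Selling price = $284
Cost price = $141
Profit = selling price - cost price:
Profit = $284 - $141 = $143

$143


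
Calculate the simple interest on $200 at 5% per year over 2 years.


Use the formula I = P x R x T / 100
P x R x T = 200 x 5 x 2 = 2000
I = 2000 / 100 = $20

$20


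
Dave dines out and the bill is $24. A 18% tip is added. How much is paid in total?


Calculate the tip:
18% of $24 = $4.32
Add tip to meal cost:
$24 + $4.32 = $28.32

$28.32


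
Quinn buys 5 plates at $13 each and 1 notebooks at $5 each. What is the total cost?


Cost of plates:
5 x $13 = $65
Cost of notebooks:
1 x $5 = $5
Add both:
$65 + $5 = $70

$70


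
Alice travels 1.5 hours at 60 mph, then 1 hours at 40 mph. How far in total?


Leg 1 distance:
60 x 1.5 = 90 miles
Leg 2 distance:
40 x 1 = 40 miles
Total distance:
90 + 40 = 130 miles

130 miles


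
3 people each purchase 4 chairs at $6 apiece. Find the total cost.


Cost per person:
4 x $6 = $24
Group total:
3 x $24 = $72

$72


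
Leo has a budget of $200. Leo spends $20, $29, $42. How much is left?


Add up expenses:
$20 + $29 + $42 = $91
Subtract from budget:
$200 - $91 = $109

$109


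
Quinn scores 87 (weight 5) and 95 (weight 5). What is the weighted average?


Weighted sum:
5 x 87 + 5 x 95 = 910
Total weight:
5 + 5 = 10
Weighted average:
910 / 10 = 91

91


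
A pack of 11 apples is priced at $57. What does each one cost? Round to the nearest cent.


Total cost: $57
Number of items: 11
Unit price: $57 / 11 = $5.1818... ≈ $5.18

$5.18


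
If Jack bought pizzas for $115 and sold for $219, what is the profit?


Selling price = $219
Cost price = $115
Profit = selling price - cost price:
Profit = $219 - $115 = $104

$104


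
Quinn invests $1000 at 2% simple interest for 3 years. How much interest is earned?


Use the formula I = P x R x T / 100
P x R x T = 1000 x 2 x 3 = 6000
I = 6000 / 100 = $60

$60


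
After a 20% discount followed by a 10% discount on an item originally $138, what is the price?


First discount:
20% of $138 = $27.60
Price after first discount:
$138 - $27.60 = $110.40
Second discount:
10% of $110.40 = $11.04
Final price:
$110.40 - $11.04 = $99.36

$99.36


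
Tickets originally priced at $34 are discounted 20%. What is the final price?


Calculate the discount amount:
20% of $34 = $6.80
Subtract from original:
$34 - $6.80 = $27.20

$27.20


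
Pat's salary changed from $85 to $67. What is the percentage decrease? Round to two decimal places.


Find the absolute change:
|67 - 85| = 18
Divide by original and multiply by 100:
18 / 85 x 100 = 21.1764...% ≈ 21.18%

21.18%


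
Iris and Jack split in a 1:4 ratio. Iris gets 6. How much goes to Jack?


Find the multiplier:
6 / 1 = 6
Apply to Jack's share:
4 x 6 = 24

24


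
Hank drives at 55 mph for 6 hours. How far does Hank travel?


Use the formula: distance = speed x time
Speed = 55 mph, Time = 6 hours
55 x 6 = 330 miles

330 miles


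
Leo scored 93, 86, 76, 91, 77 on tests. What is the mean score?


Add the scores:
93 + 86 + 76 + 91 + 77 = 423
Divide by the number of tests:
423 / 5 = 84.6

84.6


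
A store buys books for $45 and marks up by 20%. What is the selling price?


Calculate the markup amount:
20% of $45 = $9
Add to cost:
$45 + $9 = $54

$54


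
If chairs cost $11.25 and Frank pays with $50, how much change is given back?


Start with the amount paid:
$50
Subtract the price:
$50 - $11.25 = $38.75

$38.75


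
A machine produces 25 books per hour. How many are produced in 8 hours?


Production rate: 25 books per hour
Time: 8 hours
Total: 25 x 8 = 200 books

200 books


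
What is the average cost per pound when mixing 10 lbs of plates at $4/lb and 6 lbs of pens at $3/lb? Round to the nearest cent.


Cost of plates:
10 x $4 = $40
Cost of pens:
6 x $3 = $18
Total cost: $40 + $18 = $58
Total weight: 16 lbs
Average: $58 / 16 = $3.625 ≈ $3.63/lb

$3.63/lb


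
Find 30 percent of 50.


Convert percentage to decimal:
30% = 0.3
Multiply:
50 x 0.3 = 15

15


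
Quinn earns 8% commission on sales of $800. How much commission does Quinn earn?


Convert rate to decimal:
8% = 0.08
Multiply by sales:
$800 x 0.08 = $64

$64


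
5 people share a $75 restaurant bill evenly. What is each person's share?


Total bill: $75
Number of people: 5
Each pays: $75 / 5 = $15

$15


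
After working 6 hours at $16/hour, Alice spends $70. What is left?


Calculate earnings:
6 x $16 = $96
Subtract spending:
$96 - $70 = $26

$26


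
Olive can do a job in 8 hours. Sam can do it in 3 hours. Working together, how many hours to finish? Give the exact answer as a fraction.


Olive's rate: 1/8 of the job per hour
Sam's rate: 1/3 of the job per hour
Combined rate: 1/8 + 1/3 = 11/24 per hour
Time = 1 / (11/24) = 24/11 hours (≈ 2.18 hours)

24/11 hours


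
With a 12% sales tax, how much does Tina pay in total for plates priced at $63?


Calculate the tax:
12% of $63 = $7.56
Add tax to price:
$63 + $7.56 = $70.56

$70.56


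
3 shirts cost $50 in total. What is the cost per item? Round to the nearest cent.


Total cost: $50
Number of items: 3
Unit price: $50 / 3 = $16.6666... ≈ $16.67

$16.67


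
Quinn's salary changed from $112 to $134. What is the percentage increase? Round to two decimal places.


Find the absolute change:
|134 - 112| = 22
Divide by original and multiply by 100:
22 / 112 x 100 = 19.6428...% ≈ 19.64%

19.64%


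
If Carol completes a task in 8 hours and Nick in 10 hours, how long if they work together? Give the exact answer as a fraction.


Carol's rate: 1/8 of the job per hour
Nick's rate: 1/10 of the job per hour
Combined rate: 1/8 + 1/10 = 9/40 per hour
Time = 1 / (9/40) = 40/9 hours (≈ 4.44 hours)

40/9 hours


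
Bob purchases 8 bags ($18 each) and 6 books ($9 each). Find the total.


Cost of bags:
8 x $18 = $144
Cost of books:
6 x $9 = $54
Add both:
$144 + $54 = $198

$198


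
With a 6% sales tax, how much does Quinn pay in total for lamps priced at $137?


Calculate the tax:
6% of $137 = $8.22
Add tax to price:
$137 + $8.22 = $145.22

$145.22


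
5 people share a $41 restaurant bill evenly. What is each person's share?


Total bill: $41
Number of people: 5
Each pays: $41 / 5 = $8.20

$8.20


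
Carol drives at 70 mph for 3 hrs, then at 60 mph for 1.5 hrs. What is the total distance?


Leg 1 distance:
70 x 3 = 210 miles
Leg 2 distance:
60 x 1.5 = 90 miles
Total distance:
210 + 90 = 300 miles

300 miles


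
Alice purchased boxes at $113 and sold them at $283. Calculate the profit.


Selling price = $283
Cost price = $113
Profit = selling price - cost price:
Profit = $283 - $113 = $170

$170


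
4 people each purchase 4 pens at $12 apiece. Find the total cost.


Cost per person:
4 x $12 = $48
Group total:
4 x $48 = $192

$192


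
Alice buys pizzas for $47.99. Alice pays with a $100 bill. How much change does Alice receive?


Start with the amount paid:
$100
Subtract the price:
$100 - $47.99 = $52.01

$52.01


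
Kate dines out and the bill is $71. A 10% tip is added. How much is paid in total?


Calculate the tip:
10% of $71 = $7.10
Add tip to meal cost:
$71 + $7.10 = $78.10

$78.10


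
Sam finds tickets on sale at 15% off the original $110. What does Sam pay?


Calculate the discount amount:
15% of $110 = $16.50
Subtract from original:
$110 - $16.50 = $93.50

$93.50


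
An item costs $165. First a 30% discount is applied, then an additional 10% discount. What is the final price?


First discount:
30% of $165 = $49.50
Price after first discount:
$165 - $49.50 = $115.50
Second discount:
10% of $115.50 = $11.55
Final price:
$115.50 - $11.55 = $103.95

$103.95


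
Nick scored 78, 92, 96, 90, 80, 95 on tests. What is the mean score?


Add the scores:
78 + 92 + 96 + 90 + 80 + 95 = 531
Divide by the number of tests:
531 / 6 = 88.5

88.5


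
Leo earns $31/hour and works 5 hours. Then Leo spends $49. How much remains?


Calculate earnings:
5 x $31 = $155
Subtract spending:
$155 - $49 = $106

$106


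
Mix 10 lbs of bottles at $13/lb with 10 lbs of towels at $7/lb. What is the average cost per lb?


Cost of bottles:
10 x $13 = $130
Cost of towels:
10 x $7 = $70
Total cost: $130 + $70 = $200
Total weight: 20 lbs
Average: $200 / 20 = $10/lb

$10/lb


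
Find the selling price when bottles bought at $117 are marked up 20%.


Calculate the markup amount:
20% of $117 = $23.40
Add to cost:
$117 + $23.40 = $140.40

$140.40


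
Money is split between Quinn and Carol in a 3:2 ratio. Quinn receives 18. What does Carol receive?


Find the multiplier:
18 / 3 = 6
Apply to Carol's share:
2 x 6 = 12

12


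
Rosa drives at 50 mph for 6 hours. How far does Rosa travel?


Use the formula: distance = speed x time
Speed = 50 mph, Time = 6 hours
50 x 6 = 300 miles

300 miles


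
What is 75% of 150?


Convert percentage to decimal:
75% = 0.75
Multiply:
150 x 0.75 = 112.5

112.5


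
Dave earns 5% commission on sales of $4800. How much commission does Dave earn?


Convert rate to decimal:
5% = 0.05
Multiply by sales:
$4800 x 0.05 = $240

$240


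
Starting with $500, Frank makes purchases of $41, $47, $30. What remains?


Add up expenses:
$41 + $47 + $30 = $118
Subtract from budget:
$500 - $118 = $382

$382


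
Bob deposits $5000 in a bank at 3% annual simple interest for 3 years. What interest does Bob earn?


Use the formula I = P x R x T / 100
P x R x T = 5000 x 3 x 3 = 45000
I = 45000 / 100 = $450

$450


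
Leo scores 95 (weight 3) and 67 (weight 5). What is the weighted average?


Weighted sum:
3 x 95 + 5 x 67 = 620
Total weight:
3 + 5 = 8
Weighted average:
620 / 8 = 77.5

77.5


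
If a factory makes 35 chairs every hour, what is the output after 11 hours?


Production rate: 35 chairs per hour
Time: 11 hours
Total: 35 x 11 = 385 chairs

385 chairs


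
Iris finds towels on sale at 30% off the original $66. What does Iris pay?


Calculate the discount amount:
30% of $66 = $19.80
Subtract from original:
$66 - $19.80 = $46.20

$46.20


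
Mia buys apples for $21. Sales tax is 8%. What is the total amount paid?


Calculate the tax:
8% of $21 = $1.68
Add tax to price:
$21 + $1.68 = $22.68

$22.68


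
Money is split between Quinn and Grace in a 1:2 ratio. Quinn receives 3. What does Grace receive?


Find the multiplier:
3 / 1 = 3
Apply to Grace's share:
2 x 3 = 6

6


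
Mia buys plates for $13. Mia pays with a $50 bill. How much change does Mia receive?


Start with the amount paid:
$50
Subtract the price:
$50 - $13 = $37

$37


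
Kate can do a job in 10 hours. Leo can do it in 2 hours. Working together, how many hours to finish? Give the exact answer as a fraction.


Kate's rate: 1/10 of the job per hour
Leo's rate: 1/2 of the job per hour
Combined rate: 1/10 + 1/2 = 3/5 per hour
Time = 1 / (3/5) = 5/3 hours (≈ 1.67 hours)

5/3 hours


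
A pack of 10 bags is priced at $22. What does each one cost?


Total cost: $22
Number of items: 10
Unit price: $22 / 10 = $2.20

$2.20


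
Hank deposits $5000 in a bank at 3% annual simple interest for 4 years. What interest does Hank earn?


Use the formula I = P x R x T / 100
P x R x T = 5000 x 3 x 4 = 60000
I = 60000 / 100 = $600

$600


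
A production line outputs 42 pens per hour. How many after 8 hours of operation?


Production rate: 42 pens per hour
Time: 8 hours
Total: 42 x 8 = 336 pens

336 pens


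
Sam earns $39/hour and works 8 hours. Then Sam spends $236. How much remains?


Calculate earnings:
8 x $39 = $312
Subtract spending:
$312 - $236 = $76

$76


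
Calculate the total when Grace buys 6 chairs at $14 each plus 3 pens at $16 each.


Cost of chairs:
6 x $14 = $84
Cost of pens:
3 x $16 = $48
Add both:
$84 + $48 = $132

$132


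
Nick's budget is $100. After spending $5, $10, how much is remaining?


Add up expenses:
$5 + $10 = $15
Subtract from budget:
$100 - $15 = $85

$85


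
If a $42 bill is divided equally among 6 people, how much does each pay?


Total bill: $42
Number of people: 6
Each pays: $42 / 6 = $7

$7


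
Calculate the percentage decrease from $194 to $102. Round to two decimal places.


Find the absolute change:
|102 - 194| = 92
Divide by original and multiply by 100:
92 / 194 x 100 = 47.4226...% ≈ 47.42%

47.42%


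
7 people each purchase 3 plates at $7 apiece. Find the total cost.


Cost per person:
3 x $7 = $21
Group total:
7 x $21 = $147

$147


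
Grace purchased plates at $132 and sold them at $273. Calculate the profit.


Selling price = $273
Cost price = $132
Profit = selling price - cost price:
Profit = $273 - $132 = $141

$141


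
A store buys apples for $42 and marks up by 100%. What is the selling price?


Calculate the markup amount:
100% of $42 = $42
Add to cost:
$42 + $42 = $84

$84


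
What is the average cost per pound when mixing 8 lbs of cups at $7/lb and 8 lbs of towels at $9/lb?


Cost of cups:
8 x $7 = $56
Cost of towels:
8 x $9 = $72
Total cost: $56 + $72 = $128
Total weight: 16 lbs
Average: $128 / 16 = $8/lb

$8/lb


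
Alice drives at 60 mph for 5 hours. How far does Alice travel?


Use the formula: distance = speed x time
Speed = 60 mph, Time = 5 hours
60 x 5 = 300 miles

300 miles


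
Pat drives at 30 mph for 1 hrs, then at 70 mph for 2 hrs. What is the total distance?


Leg 1 distance:
30 x 1 = 30 miles
Leg 2 distance:
70 x 2 = 140 miles
Total distance:
30 + 140 = 170 miles

170 miles


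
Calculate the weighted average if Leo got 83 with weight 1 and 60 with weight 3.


Weighted sum:
1 x 83 + 3 x 60 = 263
Total weight:
1 + 3 = 4
Weighted average:
263 / 4 = 65.75

65.75


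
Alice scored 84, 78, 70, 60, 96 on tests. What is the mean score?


Add the scores:
84 + 78 + 70 + 60 + 96 = 388
Divide by the number of tests:
388 / 5 = 77.6

77.6


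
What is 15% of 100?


Convert percentage to decimal:
15% = 0.15
Multiply:
100 x 0.15 = 15

15


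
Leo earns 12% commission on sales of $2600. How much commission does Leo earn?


Convert rate to decimal:
12% = 0.12
Multiply by sales:
$2600 x 0.12 = $312

$312


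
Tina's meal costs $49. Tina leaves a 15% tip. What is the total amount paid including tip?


Calculate the tip:
15% of $49 = $7.35
Add tip to meal cost:
$49 + $7.35 = $56.35

$56.35


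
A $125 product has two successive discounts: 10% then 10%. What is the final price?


First discount:
10% of $125 = $12.50
Price after first discount:
$125 - $12.50 = $112.50
Second discount:
10% of $112.50 = $11.25
Final price:
$112.50 - $11.25 = $101.25

$101.25


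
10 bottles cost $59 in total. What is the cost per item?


Total cost: $59
Number of items: 10
Unit price: $59 / 10 = $5.90

$5.90


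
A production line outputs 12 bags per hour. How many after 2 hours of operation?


Production rate: 12 bags per hour
Time: 2 hours
Total: 12 x 2 = 24 bags

24 bags


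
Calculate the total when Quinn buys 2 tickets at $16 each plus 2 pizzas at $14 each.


Cost of tickets:
2 x $16 = $32
Cost of pizzas:
2 x $14 = $28
Add both:
$32 + $28 = $60

$60


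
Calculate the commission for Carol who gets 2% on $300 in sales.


Convert rate to decimal:
2% = 0.02
Multiply by sales:
$300 x 0.02 = $6

$6


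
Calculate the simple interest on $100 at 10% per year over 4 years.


Use the formula I = P x R x T / 100
P x R x T = 100 x 10 x 4 = 4000
I = 4000 / 100 = $40

$40


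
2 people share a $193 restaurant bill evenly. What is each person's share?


Total bill: $193
Number of people: 2
Each pays: $193 / 2 = $96.50

$96.50


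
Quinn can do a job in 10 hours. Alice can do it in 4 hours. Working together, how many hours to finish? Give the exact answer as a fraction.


Quinn's rate: 1/10 of the job per hour
Alice's rate: 1/4 of the job per hour
Combined rate: 1/10 + 1/4 = 7/20 per hour
Time = 1 / (7/20) = 20/7 hours (≈ 2.86 hours)

20/7 hours


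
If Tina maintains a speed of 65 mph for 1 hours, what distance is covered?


Use the formula: distance = speed x time
Speed = 65 mph, Time = 1 hours
65 x 1 = 65 miles

65 miles


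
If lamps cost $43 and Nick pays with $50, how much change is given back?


Start with the amount paid:
$50
Subtract the price:
$50 - $43 = $7

$7


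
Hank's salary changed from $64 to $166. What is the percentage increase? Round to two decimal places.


Find the absolute change:
|166 - 64| = 102
Divide by original and multiply by 100:
102 / 64 x 100 = 159.375% ≈ 159.38%

159.38%


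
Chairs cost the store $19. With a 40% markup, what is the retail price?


Calculate the markup amount:
40% of $19 = $7.60
Add to cost:
$19 + $7.60 = $26.60

$26.60


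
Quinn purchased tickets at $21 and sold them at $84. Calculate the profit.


Selling price = $84
Cost price = $21
Profit = selling price - cost price:
Profit = $84 - $21 = $63

$63


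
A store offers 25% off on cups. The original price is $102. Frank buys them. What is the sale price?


Calculate the discount amount:
25% of $102 = $25.50
Subtract from original:
$102 - $25.50 = $76.50

$76.50


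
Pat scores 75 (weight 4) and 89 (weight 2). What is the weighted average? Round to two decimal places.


Weighted sum:
4 x 75 + 2 x 89 = 478
Total weight:
4 + 2 = 6
Weighted average:
478 / 6 = 79.6666... ≈ 79.67

79.67


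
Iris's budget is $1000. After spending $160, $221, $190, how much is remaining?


Add up expenses:
$160 + $221 + $190 = $571
Subtract from budget:
$1000 - $571 = $429

$429


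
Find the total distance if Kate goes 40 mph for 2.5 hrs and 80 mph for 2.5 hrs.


Leg 1 distance:
40 x 2.5 = 100 miles
Leg 2 distance:
80 x 2.5 = 200 miles
Total distance:
100 + 200 = 300 miles

300 miles


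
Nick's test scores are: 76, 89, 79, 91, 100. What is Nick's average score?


Add the scores:
76 + 89 + 79 + 91 + 100 = 435
Divide by the number of tests:
435 / 5 = 87

87
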